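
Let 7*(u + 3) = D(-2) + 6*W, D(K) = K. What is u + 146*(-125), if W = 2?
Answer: -127761/7 ≈ -18252.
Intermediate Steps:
u = -11/7 (u = -3 + (-2 + 6*2)/7 = -3 + (-2 + 12)/7 = -3 + (1/7)*10 = -3 + 10/7 = -11/7 ≈ -1.5714)
u + 146*(-125) = -11/7 + 146*(-125) = -11/7 - 18250 = -127761/7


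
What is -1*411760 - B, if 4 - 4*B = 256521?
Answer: -1390523/4 ≈ -3.4763e+5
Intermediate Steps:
B = -256517/4 (B = 1 - 1/4*256521 = 1 - 256521/4 = -256517/4 ≈ -64129.)
-1*411760 - B = -1*411760 - 1*(-256517/4) = -411760 + 256517/4 = -1390523/4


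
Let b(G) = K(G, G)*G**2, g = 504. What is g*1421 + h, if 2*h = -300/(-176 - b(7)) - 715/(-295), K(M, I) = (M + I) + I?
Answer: 20366878595/28438 ≈ 7.1619e+5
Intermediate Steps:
K(M, I) = M + 2*I (K(M, I) = (I + M) + I = M + 2*I)
b(G) = 3*G**3 (b(G) = (G + 2*G)*G**2 = (3*G)*G**2 = 3*G**3)
h = 38003/28438 (h = (-300/(-176 - 3*7**3) - 715/(-295))/2 = (-300/(-176 - 3*343) - 715*(-1/295))/2 = (-300/(-176 - 1*1029) + 143/59)/2 = (-300/(-176 - 1029) + 143/59)/2 = (-300/(-1205) + 143/59)/2 = (-300*(-1/1205) + 143/59)/2 = (60/241 + 143/59)/2 = (1/2)*(38003/14219) = 38003/28438 ≈ 1.3363)
g*1421 + h = 504*1421 + 38003/28438 = 716184 + 38003/28438 = 20366878595/28438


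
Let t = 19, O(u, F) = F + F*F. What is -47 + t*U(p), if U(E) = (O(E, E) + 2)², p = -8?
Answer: 63869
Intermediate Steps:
O(u, F) = F + F²
U(E) = (2 + E*(1 + E))² (U(E) = (E*(1 + E) + 2)² = (2 + E*(1 + E))²)
-47 + t*U(p) = -47 + 19*(2 - 8*(1 - 8))² = -47 + 19*(2 - 8*(-7))² = -47 + 19*(2 + 56)² = -47 + 19*58² = -47 + 19*3364 = -47 + 63916 = 63869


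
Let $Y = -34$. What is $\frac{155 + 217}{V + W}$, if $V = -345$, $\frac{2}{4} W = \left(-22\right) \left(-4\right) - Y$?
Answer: $- \frac{372}{101} \approx -3.6832$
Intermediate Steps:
$W = 244$ ($W = 2 \left(\left(-22\right) \left(-4\right) - -34\right) = 2 \left(88 + 34\right) = 2 \cdot 122 = 244$)
$\frac{155 + 217}{V + W} = \frac{155 + 217}{-345 + 244} = \frac{372}{-101} = 372 \left(- \frac{1}{101}\right) = - \frac{372}{101}$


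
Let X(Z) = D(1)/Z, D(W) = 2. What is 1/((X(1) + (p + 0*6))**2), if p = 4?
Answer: 1/36 ≈ 0.027778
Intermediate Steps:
X(Z) = 2/Z
1/((X(1) + (p + 0*6))**2) = 1/((2/1 + (4 + 0*6))**2) = 1/((2*1 + (4 + 0))**2) = 1/((2 + 4)**2) = 1/(6**2) = 1/36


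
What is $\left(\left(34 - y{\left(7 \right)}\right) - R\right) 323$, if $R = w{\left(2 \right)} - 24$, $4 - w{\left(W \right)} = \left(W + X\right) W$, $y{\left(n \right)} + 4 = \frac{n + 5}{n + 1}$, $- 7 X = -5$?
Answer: $\frac{280041}{14} \approx 20003.0$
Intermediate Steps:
$X = \frac{5}{7}$ ($X = \left(- \frac{1}{7}\right) \left(-5\right) = \frac{5}{7} \approx 0.71429$)
$y{\left(n \right)} = -4 + \frac{5 + n}{1 + n}$ ($y{\left(n \right)} = -4 + \frac{n + 5}{n + 1} = -4 + \frac{5 + n}{1 + n}$)
$w{\left(W \right)} = 4 - W \left(\frac{5}{7} + W\right)$ ($w{\left(W \right)} = 4 - \left(W + \frac{5}{7}\right) W = 4 - \left(\frac{5}{7} + W\right) W = 4 - W \left(\frac{5}{7} + W\right)$)
$R = - \frac{178}{7}$ ($R = \left(4 - 2^{2} - \frac{10}{7}\right) - 24 = \left(4 - 4 - \frac{10}{7}\right) - 24 = - \frac{10}{7} - 24 = - \frac{178}{7} \approx -25.429$)
$\left(\left(34 - y{\left(7 \right)}\right) - R\right) 323 = \left(\left(34 - \frac{1 - 21}{1 + 7}\right) - - \frac{178}{7}\right) 323 = \left(\left(34 - \frac{1 - 21}{8}\right) + \frac{178}{7}\right) 323 = \left(\left(34 - \frac{1}{8} \left(-20\right)\right) + \frac{178}{7}\right) 323 = \left(\left(34 - - \frac{5}{2}\right) + \frac{178}{7}\right) 323 = \left(\left(34 + \frac{5}{2}\right) + \frac{178}{7}\right) 323 = \left(\frac{73}{2} + \frac{178}{7}\right) 323 = \frac{867}{14} \cdot 323 = \frac{280041}{14}$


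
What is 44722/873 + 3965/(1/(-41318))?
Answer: -143019939788/873 ≈ -1.6383e+8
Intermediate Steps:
44722/873 + 3965/(1/(-41318)) = 44722*(1/873) + 3965/(-1/41318) = 44722/873 + 3965*(-41318) = 44722/873 - 163825870 = -143019939788/873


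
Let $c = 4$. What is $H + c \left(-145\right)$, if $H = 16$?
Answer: $-564$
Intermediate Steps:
$H + c \left(-145\right) = 16 + 4 \left(-145\right) = 16 - 580 = -564$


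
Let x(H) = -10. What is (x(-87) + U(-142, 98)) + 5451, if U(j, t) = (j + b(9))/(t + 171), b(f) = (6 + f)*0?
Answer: 1463487/269 ≈ 5440.5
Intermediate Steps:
b(f) = 0
U(j, t) = j/(171 + t) (U(j, t) = (j + 0)/(t + 171) = j/(171 + t))
(x(-87) + U(-142, 98)) + 5451 = (-10 - 142/(171 + 98)) + 5451 = (-10 - 142/269) + 5451 = -2832/269 + 5451 = 1463487/269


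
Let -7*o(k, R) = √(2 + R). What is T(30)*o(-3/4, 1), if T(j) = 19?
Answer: -19*√3/7 ≈ -4.7013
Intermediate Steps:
o(k, R) = -√(2 + R)/7
T(30)*o(-3/4, 1) = 19*(-√(2 + 1)/7) = 19*(-√3/7) = -19*√3/7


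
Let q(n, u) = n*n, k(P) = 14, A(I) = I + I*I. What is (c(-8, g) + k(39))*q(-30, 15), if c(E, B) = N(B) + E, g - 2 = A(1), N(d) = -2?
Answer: 3600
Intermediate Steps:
A(I) = I + I²
q(n, u) = n²
g = 4 (g = 2 + 1*(1 + 1) = 2 + 1*2 = 2 + 2 = 4)
c(E, B) = -2 + E
(c(-8, g) + k(39))*q(-30, 15) = ((-2 - 8) + 14)*(-30)² = (-10 + 14)*900 = 4*900 = 3600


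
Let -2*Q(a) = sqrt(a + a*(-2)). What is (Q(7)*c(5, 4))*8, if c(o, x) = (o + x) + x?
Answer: -52*I*sqrt(7) ≈ -137.58*I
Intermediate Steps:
c(o, x) = o + 2*x
Q(a) = -sqrt(-a)/2 (Q(a) = -sqrt(a + a*(-2))/2 = -sqrt(a - 2*a)/2 = -sqrt(-a)/2)
(Q(7)*c(5, 4))*8 = ((-I*sqrt(7)/2)*(5 + 2*4))*8 = ((-I*sqrt(7)/2)*(5 + 8))*8 = (-I*sqrt(7)/2*13)*8 = -13*I*sqrt(7)/2*8 = -52*I*sqrt(7)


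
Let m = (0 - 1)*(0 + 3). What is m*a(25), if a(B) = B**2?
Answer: -1875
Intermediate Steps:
m = -3 (m = -1*3 = -3)
m*a(25) = -3*25**2 = -3*625 = -1875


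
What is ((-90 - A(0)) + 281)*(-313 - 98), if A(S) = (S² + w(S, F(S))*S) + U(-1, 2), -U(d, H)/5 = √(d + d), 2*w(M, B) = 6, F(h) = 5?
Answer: -78501 - 2055*I*√2 ≈ -78501.0 - 2906.2*I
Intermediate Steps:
w(M, B) = 3 (w(M, B) = (½)*6 = 3)
U(d, H) = -5*√2*√d (U(d, H) = -5*√(d + d) = -5*√2*√d)
A(S) = S² + 3*S - 5*I*√2 (A(S) = (S² + 3*S) - 5*√2*√(-1) = (S² + 3*S) - 5*√2*I = (S² + 3*S) - 5*I*√2 = S² + 3*S - 5*I*√2)
((-90 - A(0)) + 281)*(-313 - 98) = ((-90 - (0² + 3*0 - 5*I*√2)) + 281)*(-313 - 98) = ((-90 - (0 + 0 - 5*I*√2)) + 281)*(-411) = ((-90 - (-5)*I*√2) + 281)*(-411) = ((-90 + 5*I*√2) + 281)*(-411) = (191 + 5*I*√2)*(-411) = -78501 - 2055*I*√2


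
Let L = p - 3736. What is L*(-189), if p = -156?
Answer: 735588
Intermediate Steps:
L = -3892 (L = -156 - 3736 = -3892)
L*(-189) = -3892*(-189) = 735588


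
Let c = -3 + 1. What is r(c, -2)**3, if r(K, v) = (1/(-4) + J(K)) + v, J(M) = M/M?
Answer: -125/64 ≈ -1.9531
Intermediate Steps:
J(M) = 1
c = -2
r(K, v) = 3/4 + v (r(K, v) = (1/(-4) + 1) + v = (-1/4 + 1) + v = 3/4 + v)
r(c, -2)**3 = (3/4 - 2)**3 = (-5/4)**3 = -125/64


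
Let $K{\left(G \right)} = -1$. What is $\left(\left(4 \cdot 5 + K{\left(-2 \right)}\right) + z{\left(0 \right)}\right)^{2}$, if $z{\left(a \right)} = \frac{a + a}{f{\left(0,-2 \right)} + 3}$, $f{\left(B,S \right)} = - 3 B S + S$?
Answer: $361$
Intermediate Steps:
$f{\left(B,S \right)} = S - 3 B S$ ($f{\left(B,S \right)} = - 3 B S + S = S - 3 B S$)
$z{\left(a \right)} = 2 a$ ($z{\left(a \right)} = \frac{a + a}{- 2 \left(1 - 0\right) + 3} = \frac{2 a}{- 2 \left(1 + 0\right) + 3} = \frac{2 a}{\left(-2\right) 1 + 3} = \frac{2 a}{-2 + 3} = \frac{2 a}{1} = 2 a 1 = 2 a$)
$\left(\left(4 \cdot 5 + K{\left(-2 \right)}\right) + z{\left(0 \right)}\right)^{2} = \left(\left(4 \cdot 5 - 1\right) + 2 \cdot 0\right)^{2} = \left(\left(20 - 1\right) + 0\right)^{2} = \left(19 + 0\right)^{2} = 19^{2} = 361$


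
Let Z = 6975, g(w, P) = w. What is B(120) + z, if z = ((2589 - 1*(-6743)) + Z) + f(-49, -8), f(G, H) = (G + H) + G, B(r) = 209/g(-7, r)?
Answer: 113198/7 ≈ 16171.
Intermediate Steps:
B(r) = -209/7 (B(r) = 209/(-7) = 209*(-⅐) = -209/7)
f(G, H) = H + 2*G
z = 16201 (z = ((2589 - 1*(-6743)) + 6975) + (-8 + 2*(-49)) = ((2589 + 6743) + 6975) + (-8 - 98) = (9332 + 6975) - 106 = 16307 - 106 = 16201)
B(120) + z = -209/7 + 16201 = 113198/7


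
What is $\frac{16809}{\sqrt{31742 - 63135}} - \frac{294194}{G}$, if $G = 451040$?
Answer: $- \frac{147097}{225520} - \frac{16809 i \sqrt{31393}}{31393} \approx -0.65226 - 94.869 i$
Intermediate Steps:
$\frac{16809}{\sqrt{31742 - 63135}} - \frac{294194}{G} = \frac{16809}{\sqrt{31742 - 63135}} - \frac{294194}{451040} = \frac{16809}{\sqrt{-31393}} - \frac{147097}{225520} = \frac{16809}{i \sqrt{31393}} - \frac{147097}{225520} = 16809 \left(- \frac{i \sqrt{31393}}{31393}\right) - \frac{147097}{225520} = - \frac{16809 i \sqrt{31393}}{31393} - \frac{147097}{225520} = - \frac{147097}{225520} - \frac{16809 i \sqrt{31393}}{31393}$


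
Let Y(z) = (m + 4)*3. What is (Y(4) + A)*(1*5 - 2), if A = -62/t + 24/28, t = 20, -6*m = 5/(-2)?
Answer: 4623/140 ≈ 33.021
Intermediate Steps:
m = 5/12 (m = -5/(6*(-2)) = -5*(-1)/(6*2) = -⅙*(-5/2) = 5/12 ≈ 0.41667)
Y(z) = 53/4 (Y(z) = (5/12 + 4)*3 = (53/12)*3 = 53/4)
A = -157/70 (A = -62/20 + 24/28 = -62*1/20 + 24*(1/28) = -31/10 + 6/7 = -157/70 ≈ -2.2429)
(Y(4) + A)*(1*5 - 2) = (53/4 - 157/70)*(1*5 - 2) = 1541*(5 - 2)/140 = (1541/140)*3 = 4623/140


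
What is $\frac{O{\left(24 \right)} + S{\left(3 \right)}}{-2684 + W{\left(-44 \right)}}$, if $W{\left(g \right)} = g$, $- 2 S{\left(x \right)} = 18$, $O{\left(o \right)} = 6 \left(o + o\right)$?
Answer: $- \frac{9}{88} \approx -0.10227$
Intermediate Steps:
$O{\left(o \right)} = 12 o$ ($O{\left(o \right)} = 6 \cdot 2 o = 12 o$)
$S{\left(x \right)} = -9$ ($S{\left(x \right)} = \left(- \frac{1}{2}\right) 18 = -9$)
$\frac{O{\left(24 \right)} + S{\left(3 \right)}}{-2684 + W{\left(-44 \right)}} = \frac{12 \cdot 24 - 9}{-2684 - 44} = \frac{288 - 9}{-2728} = 279 \left(- \frac{1}{2728}\right) = - \frac{9}{88}$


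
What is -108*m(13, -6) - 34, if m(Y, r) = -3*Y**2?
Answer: 54722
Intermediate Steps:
-108*m(13, -6) - 34 = -(-324)*13**2 - 34 = -(-324)*169 - 34 = -108*(-507) - 34 = 54756 - 34 = 54722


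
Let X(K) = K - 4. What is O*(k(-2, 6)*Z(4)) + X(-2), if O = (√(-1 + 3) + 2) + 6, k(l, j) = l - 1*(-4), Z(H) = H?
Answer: 58 + 8*√2 ≈ 69.314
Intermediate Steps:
X(K) = -4 + K
k(l, j) = 4 + l (k(l, j) = l + 4 = 4 + l)
O = 8 + √2 (O = (√2 + 2) + 6 = (2 + √2) + 6 = 8 + √2 ≈ 9.4142)
O*(k(-2, 6)*Z(4)) + X(-2) = (8 + √2)*((4 - 2)*4) + (-4 - 2) = (8 + √2)*(2*4) - 6 = (8 + √2)*8 - 6 = (64 + 8*√2) - 6 = 58 + 8*√2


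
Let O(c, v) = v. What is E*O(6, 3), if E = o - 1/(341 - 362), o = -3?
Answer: -62/7 ≈ -8.8571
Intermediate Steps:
E = -62/21 (E = -3 - 1/(341 - 362) = -3 - 1/(-21) = -3 - 1*(-1/21) = -3 + 1/21 = -62/21 ≈ -2.9524)
E*O(6, 3) = -62/21*3 = -62/7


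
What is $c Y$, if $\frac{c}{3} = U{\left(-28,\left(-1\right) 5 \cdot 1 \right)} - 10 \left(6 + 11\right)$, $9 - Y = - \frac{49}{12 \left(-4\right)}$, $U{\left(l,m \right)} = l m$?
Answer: $- \frac{5745}{8} \approx -718.13$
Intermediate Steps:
$Y = \frac{383}{48}$ ($Y = 9 - - \frac{49}{12 \left(-4\right)} = 9 - - \frac{49}{-48} = 9 - \left(-49\right) \left(- \frac{1}{48}\right) = 9 - \frac{49}{48} = \frac{383}{48} \approx 7.9792$)
$c = -90$ ($c = 3 \left(- 28 \left(-1\right) 5 \cdot 1 - 10 \left(6 + 11\right)\right) = 3 \left(- 28 \left(\left(-5\right) 1\right) - 170\right) = 3 \left(\left(-28\right) \left(-5\right) - 170\right) = 3 \left(140 - 170\right) = 3 \left(-30\right) = -90$)
$c Y = \left(-90\right) \frac{383}{48} = - \frac{5745}{8}$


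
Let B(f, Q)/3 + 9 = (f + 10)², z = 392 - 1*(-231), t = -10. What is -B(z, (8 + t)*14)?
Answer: -1202040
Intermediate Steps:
z = 623 (z = 392 + 231 = 623)
B(f, Q) = -27 + 3*(10 + f)² (B(f, Q) = -27 + 3*(f + 10)² = -27 + 3*(10 + f)²)
-B(z, (8 + t)*14) = -(-27 + 3*(10 + 623)²) = -(-27 + 3*633²) = -(-27 + 3*400689) = -(-27 + 1202067) = -1*1202040 = -1202040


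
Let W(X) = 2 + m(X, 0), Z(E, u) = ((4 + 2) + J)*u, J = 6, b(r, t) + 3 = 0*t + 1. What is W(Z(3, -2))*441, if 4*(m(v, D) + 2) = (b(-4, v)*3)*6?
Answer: -3969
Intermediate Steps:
b(r, t) = -2 (b(r, t) = -3 + (0*t + 1) = -3 + (0 + 1) = -3 + 1 = -2)
m(v, D) = -11 (m(v, D) = -2 + (-2*3*6)/4 = -2 + (-6*6)/4 = -2 + (¼)*(-36) = -2 - 9 = -11)
Z(E, u) = 12*u (Z(E, u) = ((4 + 2) + 6)*u = (6 + 6)*u = 12*u)
W(X) = -9 (W(X) = 2 - 11 = -9)
W(Z(3, -2))*441 = -9*441 = -3969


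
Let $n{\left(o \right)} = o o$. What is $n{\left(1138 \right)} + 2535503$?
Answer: $3830547$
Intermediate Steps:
$n{\left(o \right)} = o^{2}$
$n{\left(1138 \right)} + 2535503 = 1138^{2} + 2535503 = 1295044 + 2535503 = 3830547$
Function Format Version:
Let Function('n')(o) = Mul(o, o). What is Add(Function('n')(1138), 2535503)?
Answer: 3830547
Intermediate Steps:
Function('n')(o) = Pow(o, 2)
Add(Function('n')(1138), 2535503) = Add(Pow(1138, 2), 2535503) = Add(1295044, 2535503) = 3830547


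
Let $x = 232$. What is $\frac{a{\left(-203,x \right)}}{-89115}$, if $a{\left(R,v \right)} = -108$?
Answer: $\frac{36}{29705} \approx 0.0012119$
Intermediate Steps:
$\frac{a{\left(-203,x \right)}}{-89115} = - \frac{108}{-89115} = \left(-108\right) \left(- \frac{1}{89115}\right) = \frac{36}{29705}$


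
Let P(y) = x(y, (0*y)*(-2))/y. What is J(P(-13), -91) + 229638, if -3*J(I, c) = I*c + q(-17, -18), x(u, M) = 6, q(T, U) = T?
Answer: 688889/3 ≈ 2.2963e+5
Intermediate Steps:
P(y) = 6/y
J(I, c) = 17/3 - I*c/3 (J(I, c) = -(I*c - 17)/3 = -(-17 + I*c)/3 = 17/3 - I*c/3)
J(P(-13), -91) + 229638 = (17/3 - ⅓*6/(-13)*(-91)) + 229638 = (17/3 - ⅓*6*(-1/13)*(-91)) + 229638 = (17/3 - ⅓*(-6/13)*(-91)) + 229638 = (17/3 - 14) + 229638 = -25/3 + 229638 = 688889/3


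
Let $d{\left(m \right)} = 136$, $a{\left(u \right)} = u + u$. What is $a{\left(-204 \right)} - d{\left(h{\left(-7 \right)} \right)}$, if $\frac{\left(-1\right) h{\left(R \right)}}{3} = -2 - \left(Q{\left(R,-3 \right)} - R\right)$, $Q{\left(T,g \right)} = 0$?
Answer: $-544$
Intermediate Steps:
$a{\left(u \right)} = 2 u$
$h{\left(R \right)} = 6 - 3 R$ ($h{\left(R \right)} = - 3 \left(-2 - \left(0 - R\right)\right) = - 3 \left(-2 - - R\right) = - 3 \left(-2 + R\right) = 6 - 3 R$)
$a{\left(-204 \right)} - d{\left(h{\left(-7 \right)} \right)} = 2 \left(-204\right) - 136 = -408 - 136 = -544$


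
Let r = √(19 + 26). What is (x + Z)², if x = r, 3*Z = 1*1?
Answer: 406/9 + 2*√5 ≈ 49.583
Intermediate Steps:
Z = ⅓ (Z = (1*1)/3 = (⅓)*1 = ⅓ ≈ 0.33333)
r = 3*√5 (r = √45 = 3*√5 ≈ 6.7082)
x = 3*√5 ≈ 6.7082
(x + Z)² = (3*√5 + ⅓)² = (⅓ + 3*√5)²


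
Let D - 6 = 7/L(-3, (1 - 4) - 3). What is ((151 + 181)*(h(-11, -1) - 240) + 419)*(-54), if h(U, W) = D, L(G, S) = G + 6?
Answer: 4130694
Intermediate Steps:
L(G, S) = 6 + G
D = 25/3 (D = 6 + 7/(6 - 3) = 6 + 7/3 = 25/3 ≈ 8.3333)
h(U, W) = 25/3
((151 + 181)*(h(-11, -1) - 240) + 419)*(-54) = ((151 + 181)*(25/3 - 240) + 419)*(-54) = (332*(-695/3) + 419)*(-54) = (-230740/3 + 419)*(-54) = -229483/3*(-54) = 4130694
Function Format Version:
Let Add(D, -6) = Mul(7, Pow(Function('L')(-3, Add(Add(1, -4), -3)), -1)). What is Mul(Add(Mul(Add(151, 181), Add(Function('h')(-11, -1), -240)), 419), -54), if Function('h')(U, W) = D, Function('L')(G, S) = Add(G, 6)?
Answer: 4130694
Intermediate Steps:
Function('L')(G, S) = Add(6, G)
D = Rational(25, 3) (D = Add(6, Mul(7, Pow(Add(6, -3), -1))) = Add(6, Mul(7, Pow(3, -1))) = Add(6, Mul(7, Rational(1, 3))) = Add(6, Rational(7, 3)) = Rational(25, 3) ≈ 8.3333)
Function('h')(U, W) = Rational(25, 3)
Mul(Add(Mul(Add(151, 181), Add(Function('h')(-11, -1), -240)), 419), -54) = Mul(Add(Mul(Add(151, 181), Add(Rational(25, 3), -240)), 419), -54) = Mul(Add(Mul(332, Rational(-695, 3)), 419), -54) = Mul(Add(Rational(-230740, 3), 419), -54) = Mul(Rational(-229483, 3), -54) = 4130694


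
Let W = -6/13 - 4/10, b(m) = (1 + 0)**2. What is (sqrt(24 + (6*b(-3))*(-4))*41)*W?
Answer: 0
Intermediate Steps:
b(m) = 1 (b(m) = 1**2 = 1)
W = -56/65 (W = -6*1/13 - 4*1/10 = -6/13 - 2/5 = -56/65 ≈ -0.86154)
(sqrt(24 + (6*b(-3))*(-4))*41)*W = (sqrt(24 + (6*1)*(-4))*41)*(-56/65) = (sqrt(24 + 6*(-4))*41)*(-56/65) = (sqrt(24 - 24)*41)*(-56/65) = (sqrt(0)*41)*(-56/65) = (0*41)*(-56/65) = 0*(-56/65) = 0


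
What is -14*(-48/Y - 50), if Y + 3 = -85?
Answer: 7616/11 ≈ 692.36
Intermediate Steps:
Y = -88 (Y = -3 - 85 = -88)
-14*(-48/Y - 50) = -14*(-48/(-88) - 50) = -14*(-48*(-1/88) - 50) = -14*(6/11 - 50) = -14*(-544/11) = 7616/11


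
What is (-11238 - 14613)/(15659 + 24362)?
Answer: -25851/40021 ≈ -0.64594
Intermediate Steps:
(-11238 - 14613)/(15659 + 24362) = -25851/40021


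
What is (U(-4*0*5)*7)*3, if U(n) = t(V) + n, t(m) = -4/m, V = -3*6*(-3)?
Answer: -14/9 ≈ -1.5556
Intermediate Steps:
V = 54 (V = -18*(-3) = 54)
U(n) = -2/27 + n (U(n) = -4/54 + n = -4*1/54 + n = -2/27 + n)
(U(-4*0*5)*7)*3 = ((-2/27 - 4*0*5)*7)*3 = ((-2/27 + 0*5)*7)*3 = ((-2/27 + 0)*7)*3 = -2/27*7*3 = -14/27*3 = -14/9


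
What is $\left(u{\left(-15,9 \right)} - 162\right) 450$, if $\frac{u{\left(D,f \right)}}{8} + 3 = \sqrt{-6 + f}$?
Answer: $-83700 + 3600 \sqrt{3} \approx -77465.0$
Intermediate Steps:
$u{\left(D,f \right)} = -24 + 8 \sqrt{-6 + f}$
$\left(u{\left(-15,9 \right)} - 162\right) 450 = \left(\left(-24 + 8 \sqrt{-6 + 9}\right) - 162\right) 450 = \left(\left(-24 + 8 \sqrt{3}\right) - 162\right) 450 = \left(-186 + 8 \sqrt{3}\right) 450 = -83700 + 3600 \sqrt{3}$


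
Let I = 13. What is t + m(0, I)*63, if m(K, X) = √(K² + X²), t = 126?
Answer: 945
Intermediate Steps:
t + m(0, I)*63 = 126 + √(0² + 13²)*63 = 126 + √(0 + 169)*63 = 126 + √169*63 = 126 + 13*63 = 126 + 819 = 945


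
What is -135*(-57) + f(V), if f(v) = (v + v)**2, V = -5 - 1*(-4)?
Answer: 7699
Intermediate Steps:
V = -1 (V = -5 + 4 = -1)
f(v) = 4*v**2 (f(v) = (2*v)**2 = 4*v**2)
-135*(-57) + f(V) = -135*(-57) + 4*(-1)**2 = 7695 + 4*1 = 7695 + 4 = 7699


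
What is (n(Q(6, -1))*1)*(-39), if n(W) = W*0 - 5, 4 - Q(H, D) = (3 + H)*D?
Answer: 195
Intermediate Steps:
Q(H, D) = 4 - D*(3 + H) (Q(H, D) = 4 - (3 + H)*D = 4 - D*(3 + H))
n(W) = -5 (n(W) = 0 - 5 = -5)
(n(Q(6, -1))*1)*(-39) = -5*1*(-39) = -5*(-39) = 195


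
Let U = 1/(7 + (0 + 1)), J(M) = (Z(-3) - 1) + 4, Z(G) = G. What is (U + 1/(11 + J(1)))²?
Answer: 361/7744 ≈ 0.046617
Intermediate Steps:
J(M) = 0 (J(M) = (-3 - 1) + 4 = -4 + 4 = 0)
U = ⅛ (U = 1/(7 + 1) = 1/8 = ⅛ ≈ 0.12500)
(U + 1/(11 + J(1)))² = (⅛ + 1/(11 + 0))² = (⅛ + 1/11)² = (19/88)² = 361/7744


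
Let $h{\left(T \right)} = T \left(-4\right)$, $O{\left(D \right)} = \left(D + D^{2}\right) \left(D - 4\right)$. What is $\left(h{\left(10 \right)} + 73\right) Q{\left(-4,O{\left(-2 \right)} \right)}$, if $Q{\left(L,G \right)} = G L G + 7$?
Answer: $-18777$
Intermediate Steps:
$O{\left(D \right)} = \left(-4 + D\right) \left(D + D^{2}\right)$ ($O{\left(D \right)} = \left(D + D^{2}\right) \left(-4 + D\right) = \left(-4 + D\right) \left(D + D^{2}\right)$)
$h{\left(T \right)} = - 4 T$
$Q{\left(L,G \right)} = 7 + L G^{2}$ ($Q{\left(L,G \right)} = L G^{2} + 7 = 7 + L G^{2}$)
$\left(h{\left(10 \right)} + 73\right) Q{\left(-4,O{\left(-2 \right)} \right)} = \left(\left(-4\right) 10 + 73\right) \left(7 - 4 \left(- 2 \left(-4 + \left(-2\right)^{2} - -6\right)\right)^{2}\right) = \left(-40 + 73\right) \left(7 - 4 \left(- 2 \left(-4 + 4 + 6\right)\right)^{2}\right) = 33 \left(7 - 4 \left(\left(-2\right) 6\right)^{2}\right) = 33 \left(7 - 4 \left(-12\right)^{2}\right) = 33 \left(7 - 576\right) = 33 \left(-569\right) = -18777$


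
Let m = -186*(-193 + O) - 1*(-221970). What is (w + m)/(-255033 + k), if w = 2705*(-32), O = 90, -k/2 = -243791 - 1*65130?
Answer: 154568/362809 ≈ 0.42603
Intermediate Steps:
k = 617842 (k = -2*(-243791 - 1*65130) = -2*(-243791 - 65130) = -2*(-308921) = 617842)
w = -86560
m = 241128 (m = -186*(-193 + 90) - 1*(-221970) = -186*(-103) + 221970 = 19158 + 221970 = 241128)
(w + m)/(-255033 + k) = (-86560 + 241128)/(-255033 + 617842) = 154568/362809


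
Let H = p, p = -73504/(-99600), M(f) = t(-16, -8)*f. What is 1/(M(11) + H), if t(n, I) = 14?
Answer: 6225/963244 ≈ 0.0064625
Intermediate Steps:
M(f) = 14*f
p = 4594/6225 (p = -73504*(-1/99600) = 4594/6225 ≈ 0.73799)
H = 4594/6225 ≈ 0.73799
1/(M(11) + H) = 1/(14*11 + 4594/6225) = 1/(154 + 4594/6225) = 1/(963244/6225) = 6225/963244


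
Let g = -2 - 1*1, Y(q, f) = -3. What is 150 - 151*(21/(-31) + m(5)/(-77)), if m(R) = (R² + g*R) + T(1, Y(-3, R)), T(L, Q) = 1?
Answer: 59428/217 ≈ 273.86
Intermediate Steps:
g = -3 (g = -2 - 1 = -3)
m(R) = 1 + R² - 3*R (m(R) = (R² - 3*R) + 1 = 1 + R² - 3*R)
150 - 151*(21/(-31) + m(5)/(-77)) = 150 - 151*(21/(-31) + (1 + 5² - 3*5)/(-77)) = 150 - 151*(21*(-1/31) + (1 + 25 - 15)*(-1/77)) = 150 - 151*(-21/31 + 11*(-1/77)) = 150 - 151*(-21/31 - ⅐) = 150 - 151*(-178/217) = 150 + 26878/217 = 59428/217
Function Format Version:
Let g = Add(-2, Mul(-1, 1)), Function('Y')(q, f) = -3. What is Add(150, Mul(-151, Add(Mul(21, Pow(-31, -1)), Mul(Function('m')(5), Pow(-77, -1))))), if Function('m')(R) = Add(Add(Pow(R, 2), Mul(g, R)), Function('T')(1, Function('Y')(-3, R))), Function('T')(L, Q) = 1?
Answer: Rational(59428, 217) ≈ 273.86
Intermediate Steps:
g = -3 (g = Add(-2, -1) = -3)
Function('m')(R) = Add(1, Pow(R, 2), Mul(-3, R)) (Function('m')(R) = Add(Add(Pow(R, 2), Mul(-3, R)), 1) = Add(1, Pow(R, 2), Mul(-3, R)))
Add(150, Mul(-151, Add(Mul(21, Pow(-31, -1)), Mul(Function('m')(5), Pow(-77, -1))))) = Add(150, Mul(-151, Add(Mul(21, Pow(-31, -1)), Mul(Add(1, Pow(5, 2), Mul(-3, 5)), Pow(-77, -1))))) = Add(150, Mul(-151, Add(Mul(21, Rational(-1, 31)), Mul(Add(1, 25, -15), Rational(-1, 77))))) = Add(150, Mul(-151, Add(Rational(-21, 31), Mul(11, Rational(-1, 77))))) = Add(150, Mul(-151, Add(Rational(-21, 31), Rational(-1, 7)))) = Add(150, Mul(-151, Rational(-178, 217))) = Add(150, Rational(26878, 217)) = Rational(59428, 217)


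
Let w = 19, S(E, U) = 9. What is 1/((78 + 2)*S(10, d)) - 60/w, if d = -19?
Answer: -43181/13680 ≈ -3.1565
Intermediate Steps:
1/((78 + 2)*S(10, d)) - 60/w = 1/((78 + 2)*9) - 60/19 = (1/9)/80 - 60*1/19 = (1/80)*(1/9) - 60/19 = 1/720 - 60/19 = -43181/13680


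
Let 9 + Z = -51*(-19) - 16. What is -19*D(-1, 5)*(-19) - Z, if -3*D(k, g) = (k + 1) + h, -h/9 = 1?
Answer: 139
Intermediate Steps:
h = -9 (h = -9*1 = -9)
D(k, g) = 8/3 - k/3 (D(k, g) = -((k + 1) - 9)/3 = -((1 + k) - 9)/3 = -(-8 + k)/3 = 8/3 - k/3)
Z = 944 (Z = -9 + (-51*(-19) - 16) = -9 + (969 - 16) = -9 + 953 = 944)
-19*D(-1, 5)*(-19) - Z = -19*(8/3 - ⅓*(-1))*(-19) - 1*944 = -19*(8/3 + ⅓)*(-19) - 944 = -19*3*(-19) - 944 = -57*(-19) - 944 = 1083 - 944 = 139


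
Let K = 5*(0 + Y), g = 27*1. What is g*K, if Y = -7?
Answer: -945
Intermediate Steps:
g = 27
K = -35 (K = 5*(0 - 7) = 5*(-7) = -35)
g*K = 27*(-35) = -945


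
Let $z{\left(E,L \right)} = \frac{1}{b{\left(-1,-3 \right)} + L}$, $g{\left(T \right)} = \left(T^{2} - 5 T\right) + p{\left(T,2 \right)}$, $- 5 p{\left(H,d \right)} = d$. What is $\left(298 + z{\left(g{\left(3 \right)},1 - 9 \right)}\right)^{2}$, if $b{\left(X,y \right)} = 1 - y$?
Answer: $\frac{1418481}{16} \approx 88655.0$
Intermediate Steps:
$p{\left(H,d \right)} = - \frac{d}{5}$
$g{\left(T \right)} = - \frac{2}{5} + T^{2} - 5 T$ ($g{\left(T \right)} = \left(T^{2} - 5 T\right) - \frac{2}{5} = - \frac{2}{5} + T^{2} - 5 T$)
$z{\left(E,L \right)} = \frac{1}{4 + L}$ ($z{\left(E,L \right)} = \frac{1}{\left(1 - -3\right) + L} = \frac{1}{\left(1 + 3\right) + L} = \frac{1}{4 + L}$)
$\left(298 + z{\left(g{\left(3 \right)},1 - 9 \right)}\right)^{2} = \left(298 + \frac{1}{4 + \left(1 - 9\right)}\right)^{2} = \left(298 + \frac{1}{4 - 8}\right)^{2} = \left(298 + \frac{1}{-4}\right)^{2} = \left(298 - \frac{1}{4}\right)^{2} = \left(\frac{1191}{4}\right)^{2} = \frac{1418481}{16}$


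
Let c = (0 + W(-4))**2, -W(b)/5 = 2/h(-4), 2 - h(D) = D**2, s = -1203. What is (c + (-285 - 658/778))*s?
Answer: 6542853543/19061 ≈ 3.4326e+5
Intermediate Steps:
h(D) = 2 - D**2
W(b) = 5/7 (W(b) = -10/(2 - 1*(-4)**2) = -10/(2 - 1*16) = -10/(2 - 16) = -10/(-14) = -10*(-1)/14 = -5*(-1/7) = 5/7)
c = 25/49 (c = (0 + 5/7)**2 = (5/7)**2 = 25/49 ≈ 0.51020)
(c + (-285 - 658/778))*s = (25/49 + (-285 - 658/778))*(-1203) = (25/49 + (-285 - 1*329/389))*(-1203) = (25/49 + (-285 - 329/389))*(-1203) = (25/49 - 111194/389)*(-1203) = -5438781/19061*(-1203) = 6542853543/19061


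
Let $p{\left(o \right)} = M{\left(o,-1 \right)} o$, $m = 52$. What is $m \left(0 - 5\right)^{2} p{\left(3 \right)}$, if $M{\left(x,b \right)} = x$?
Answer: $11700$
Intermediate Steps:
$p{\left(o \right)} = o^{2}$ ($p{\left(o \right)} = o o = o^{2}$)
$m \left(0 - 5\right)^{2} p{\left(3 \right)} = 52 \left(0 - 5\right)^{2} \cdot 3^{2} = 52 \left(-5\right)^{2} \cdot 9 = 52 \cdot 25 \cdot 9 = 1300 \cdot 9 = 11700$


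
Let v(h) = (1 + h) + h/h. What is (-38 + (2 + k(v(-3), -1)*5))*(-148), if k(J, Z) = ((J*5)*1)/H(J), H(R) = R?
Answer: 1628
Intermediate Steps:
v(h) = 2 + h (v(h) = (1 + h) + 1 = 2 + h)
k(J, Z) = 5 (k(J, Z) = ((J*5)*1)/J = ((5*J)*1)/J = (5*J)/J = 5)
(-38 + (2 + k(v(-3), -1)*5))*(-148) = (-38 + (2 + 5*5))*(-148) = (-38 + (2 + 25))*(-148) = (-38 + 27)*(-148) = -11*(-148) = 1628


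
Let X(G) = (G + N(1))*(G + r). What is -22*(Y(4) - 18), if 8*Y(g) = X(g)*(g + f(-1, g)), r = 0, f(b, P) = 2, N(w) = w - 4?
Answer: 330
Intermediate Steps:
N(w) = -4 + w
X(G) = G*(-3 + G) (X(G) = (G + (-4 + 1))*(G + 0) = (G - 3)*G = (-3 + G)*G = G*(-3 + G))
Y(g) = g*(-3 + g)*(2 + g)/8 (Y(g) = ((g*(-3 + g))*(g + 2))/8 = ((g*(-3 + g))*(2 + g))/8 = (g*(-3 + g)*(2 + g))/8 = g*(-3 + g)*(2 + g)/8)
-22*(Y(4) - 18) = -22*((⅛)*4*(-3 + 4)*(2 + 4) - 18) = -22*((⅛)*4*1*6 - 18) = -22*(3 - 18) = -22*(-15) = 330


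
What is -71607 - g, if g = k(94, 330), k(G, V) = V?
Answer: -71937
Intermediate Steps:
g = 330
-71607 - g = -71607 - 1*330 = -71607 - 330 = -71937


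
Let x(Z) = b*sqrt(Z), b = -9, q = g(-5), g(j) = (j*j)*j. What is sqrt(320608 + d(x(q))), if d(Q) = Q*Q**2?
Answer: sqrt(320608 + 455625*I*sqrt(5)) ≈ 833.27 + 611.33*I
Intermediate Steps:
g(j) = j**3 (g(j) = j**2*j = j**3)
q = -125 (q = (-5)**3 = -125)
x(Z) = -9*sqrt(Z)
d(Q) = Q**3
sqrt(320608 + d(x(q))) = sqrt(320608 + (-45*I*sqrt(5))**3) = sqrt(320608 + 455625*I*sqrt(5))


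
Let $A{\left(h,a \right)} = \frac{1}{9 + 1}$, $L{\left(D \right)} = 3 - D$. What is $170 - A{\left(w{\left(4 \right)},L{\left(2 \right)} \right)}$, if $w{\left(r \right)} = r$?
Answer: $\frac{1699}{10} \approx 169.9$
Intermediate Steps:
$A{\left(h,a \right)} = \frac{1}{10}$
$170 - A{\left(w{\left(4 \right)},L{\left(2 \right)} \right)} = 170 - \frac{1}{10} = \frac{1699}{10}$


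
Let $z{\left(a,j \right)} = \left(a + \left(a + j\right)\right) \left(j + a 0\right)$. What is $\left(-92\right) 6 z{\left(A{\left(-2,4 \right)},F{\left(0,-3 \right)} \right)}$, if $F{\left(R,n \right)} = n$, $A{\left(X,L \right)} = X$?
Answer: $-11592$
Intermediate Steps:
$z{\left(a,j \right)} = j \left(j + 2 a\right)$ ($z{\left(a,j \right)} = \left(j + 2 a\right) \left(j + 0\right) = \left(j + 2 a\right) j = j \left(j + 2 a\right)$)
$\left(-92\right) 6 z{\left(A{\left(-2,4 \right)},F{\left(0,-3 \right)} \right)} = \left(-92\right) 6 \left(- 3 \left(-3 + 2 \left(-2\right)\right)\right) = - 552 \left(- 3 \left(-3 - 4\right)\right) = - 552 \left(\left(-3\right) \left(-7\right)\right) = \left(-552\right) 21 = -11592$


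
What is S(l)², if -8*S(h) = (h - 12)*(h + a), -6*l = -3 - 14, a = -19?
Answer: 28462225/82944 ≈ 343.15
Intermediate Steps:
l = 17/6 (l = -(-3 - 14)/6 = -⅙*(-17) = 17/6 ≈ 2.8333)
S(h) = -(-19 + h)*(-12 + h)/8 (S(h) = -(h - 12)*(h - 19)/8 = -(-12 + h)*(-19 + h)/8 = -(-19 + h)*(-12 + h)/8)
S(l)² = (-57/2 - (17/6)²/8 + (31/8)*(17/6))² = (-57/2 - ⅛*289/36 + 527/48)² = (-57/2 - 289/288 + 527/48)² = (-5335/288)² = 28462225/82944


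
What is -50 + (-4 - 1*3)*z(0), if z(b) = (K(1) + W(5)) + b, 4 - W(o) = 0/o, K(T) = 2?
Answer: -92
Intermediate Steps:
W(o) = 4 (W(o) = 4 - 0/o = 4 - 1*0 = 4 + 0 = 4)
z(b) = 6 + b (z(b) = (2 + 4) + b = 6 + b)
-50 + (-4 - 1*3)*z(0) = -50 + (-4 - 1*3)*(6 + 0) = -50 + (-4 - 3)*6 = -50 - 7*6 = -50 - 42 = -92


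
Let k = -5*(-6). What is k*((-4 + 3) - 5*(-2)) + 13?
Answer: 283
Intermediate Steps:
k = 30
k*((-4 + 3) - 5*(-2)) + 13 = 30*((-4 + 3) - 5*(-2)) + 13 = 30*(-1 + 10) + 13 = 30*9 + 13 = 270 + 13 = 283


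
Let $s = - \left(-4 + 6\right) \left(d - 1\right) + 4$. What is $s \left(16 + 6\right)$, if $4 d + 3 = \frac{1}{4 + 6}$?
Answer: $\frac{1639}{10} \approx 163.9$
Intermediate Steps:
$d = - \frac{29}{40}$ ($d = - \frac{3}{4} + \frac{1}{4 \left(4 + 6\right)} = - \frac{3}{4} + \frac{1}{4 \cdot 10} = - \frac{3}{4} + \frac{1}{4} \cdot \frac{1}{10} = - \frac{3}{4} + \frac{1}{40} = - \frac{29}{40} \approx -0.725$)
$s = \frac{149}{20}$ ($s = - \left(-4 + 6\right) \left(- \frac{29}{40} - 1\right) + 4 = - \frac{2 \left(-69\right)}{40} + 4 = \left(-1\right) \left(- \frac{69}{20}\right) + 4 = \frac{69}{20} + 4 = \frac{149}{20} \approx 7.45$)
$s \left(16 + 6\right) = \frac{149 \left(16 + 6\right)}{20} = \frac{149}{20} \cdot 22 = \frac{1639}{10}$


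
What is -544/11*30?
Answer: -16320/11 ≈ -1483.6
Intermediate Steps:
-544/11*30 = -16320/11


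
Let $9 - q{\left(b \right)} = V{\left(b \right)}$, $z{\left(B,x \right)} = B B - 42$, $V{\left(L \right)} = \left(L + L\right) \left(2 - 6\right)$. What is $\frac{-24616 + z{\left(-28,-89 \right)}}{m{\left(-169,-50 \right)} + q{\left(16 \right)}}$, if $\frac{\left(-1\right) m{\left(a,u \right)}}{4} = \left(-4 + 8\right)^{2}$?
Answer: $- \frac{23874}{73} \approx -327.04$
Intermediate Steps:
$V{\left(L \right)} = - 8 L$ ($V{\left(L \right)} = 2 L \left(-4\right) = - 8 L$)
$z{\left(B,x \right)} = -42 + B^{2}$ ($z{\left(B,x \right)} = B^{2} - 42 = -42 + B^{2}$)
$q{\left(b \right)} = 9 + 8 b$ ($q{\left(b \right)} = 9 - - 8 b = 9 + 8 b$)
$m{\left(a,u \right)} = -64$ ($m{\left(a,u \right)} = - 4 \left(-4 + 8\right)^{2} = - 4 \cdot 4^{2} = \left(-4\right) 16 = -64$)
$\frac{-24616 + z{\left(-28,-89 \right)}}{m{\left(-169,-50 \right)} + q{\left(16 \right)}} = \frac{-24616 - \left(42 - \left(-28\right)^{2}\right)}{-64 + \left(9 + 8 \cdot 16\right)} = \frac{-24616 + \left(-42 + 784\right)}{-64 + \left(9 + 128\right)} = \frac{-24616 + 742}{-64 + 137} = - \frac{23874}{73}$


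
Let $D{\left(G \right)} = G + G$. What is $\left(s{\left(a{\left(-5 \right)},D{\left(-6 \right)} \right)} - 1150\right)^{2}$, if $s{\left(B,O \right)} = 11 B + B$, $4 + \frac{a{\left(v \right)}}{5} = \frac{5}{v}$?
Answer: $2102500$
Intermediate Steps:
$D{\left(G \right)} = 2 G$
$a{\left(v \right)} = -20 + \frac{25}{v}$ ($a{\left(v \right)} = -20 + 5 \frac{5}{v} = -20 + \frac{25}{v}$)
$s{\left(B,O \right)} = 12 B$
$\left(s{\left(a{\left(-5 \right)},D{\left(-6 \right)} \right)} - 1150\right)^{2} = \left(12 \left(-20 + \frac{25}{-5}\right) - 1150\right)^{2} = \left(12 \left(-20 + 25 \left(- \frac{1}{5}\right)\right) - 1150\right)^{2} = \left(12 \left(-20 - 5\right) - 1150\right)^{2} = \left(12 \left(-25\right) - 1150\right)^{2} = \left(-300 - 1150\right)^{2} = \left(-1450\right)^{2} = 2102500$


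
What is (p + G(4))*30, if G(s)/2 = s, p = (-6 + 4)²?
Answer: 360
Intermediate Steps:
p = 4 (p = (-2)² = 4)
G(s) = 2*s
(p + G(4))*30 = (4 + 2*4)*30 = (4 + 8)*30 = 12*30 = 360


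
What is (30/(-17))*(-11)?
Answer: 330/17 ≈ 19.412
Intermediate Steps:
(30/(-17))*(-11) = -1/17*30*(-11) = -30/17*(-11) = 330/17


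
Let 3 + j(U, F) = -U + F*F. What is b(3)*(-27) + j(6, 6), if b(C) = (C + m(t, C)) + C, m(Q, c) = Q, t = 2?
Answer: -189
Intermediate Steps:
j(U, F) = -3 + F² - U (j(U, F) = -3 + (-U + F*F) = -3 + (-U + F²) = -3 + (F² - U) = -3 + F² - U)
b(C) = 2 + 2*C (b(C) = (C + 2) + C = (2 + C) + C = 2 + 2*C)
b(3)*(-27) + j(6, 6) = (2 + 2*3)*(-27) + (-3 + 6² - 1*6) = (2 + 6)*(-27) + (-3 + 36 - 6) = 8*(-27) + 27 = -216 + 27 = -189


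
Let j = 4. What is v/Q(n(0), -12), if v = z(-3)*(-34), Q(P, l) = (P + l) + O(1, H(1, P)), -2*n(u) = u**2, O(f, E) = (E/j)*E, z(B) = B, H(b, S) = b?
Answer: -408/47 ≈ -8.6808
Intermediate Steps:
O(f, E) = E**2/4 (O(f, E) = (E/4)*E = E**2/4)
n(u) = -u**2/2
Q(P, l) = 1/4 + P + l (Q(P, l) = (P + l) + (1/4)*1**2 = (P + l) + (1/4)*1 = (P + l) + 1/4 = 1/4 + P + l)
v = 102 (v = -3*(-34) = 102)
v/Q(n(0), -12) = 102/(1/4 - 1/2*0**2 - 12) = 102/(1/4 - 1/2*0 - 12) = 102/(1/4 + 0 - 12) = 102/(-47/4) = 102*(-4/47) = -408/47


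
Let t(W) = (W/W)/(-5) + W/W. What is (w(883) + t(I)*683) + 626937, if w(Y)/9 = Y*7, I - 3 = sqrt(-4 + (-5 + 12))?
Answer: 3415562/5 ≈ 6.8311e+5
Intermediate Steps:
I = 3 + sqrt(3) (I = 3 + sqrt(-4 + (-5 + 12)) = 3 + sqrt(-4 + 7) = 3 + sqrt(3) ≈ 4.7320)
t(W) = 4/5 (t(W) = 1*(-1/5) + 1 = -1/5 + 1 = 4/5)
w(Y) = 63*Y (w(Y) = 9*(Y*7) = 9*(7*Y) = 63*Y)
(w(883) + t(I)*683) + 626937 = (63*883 + (4/5)*683) + 626937 = (55629 + 2732/5) + 626937 = 280877/5 + 626937 = 3415562/5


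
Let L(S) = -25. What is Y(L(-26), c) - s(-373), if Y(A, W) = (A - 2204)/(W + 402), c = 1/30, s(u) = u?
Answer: 4431883/12061 ≈ 367.46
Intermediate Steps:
c = 1/30 ≈ 0.033333
Y(A, W) = (-2204 + A)/(402 + W)
Y(L(-26), c) - s(-373) = (-2204 - 25)/(402 + 1/30) - 1*(-373) = -2229/(12061/30) + 373 = (30/12061)*(-2229) + 373 = -66870/12061 + 373 = 4431883/12061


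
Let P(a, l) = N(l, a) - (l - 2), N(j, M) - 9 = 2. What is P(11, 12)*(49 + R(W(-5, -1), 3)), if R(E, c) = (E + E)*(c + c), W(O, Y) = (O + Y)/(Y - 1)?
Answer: 85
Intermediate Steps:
N(j, M) = 11 (N(j, M) = 9 + 2 = 11)
W(O, Y) = (O + Y)/(-1 + Y)
P(a, l) = 13 - l (P(a, l) = 11 - (l - 2) = 11 - (-2 + l) = 11 + (2 - l) = 13 - l)
R(E, c) = 4*E*c (R(E, c) = (2*E)*(2*c) = 4*E*c)
P(11, 12)*(49 + R(W(-5, -1), 3)) = (13 - 1*12)*(49 + 4*((-5 - 1)/(-1 - 1))*3) = (13 - 12)*(49 + 4*(-6/(-2))*3) = 1*(49 + 4*(-½*(-6))*3) = 1*(49 + 4*3*3) = 1*(49 + 36) = 1*85 = 85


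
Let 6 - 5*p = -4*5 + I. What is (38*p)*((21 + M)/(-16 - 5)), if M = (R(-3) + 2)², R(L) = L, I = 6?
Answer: -3344/21 ≈ -159.24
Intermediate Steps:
p = 4 (p = 6/5 - (-4*5 + 6)/5 = 6/5 - (-20 + 6)/5 = 6/5 - ⅕*(-14) = 6/5 + 14/5 = 4)
M = 1 (M = (-3 + 2)² = (-1)² = 1)
(38*p)*((21 + M)/(-16 - 5)) = (38*4)*((21 + 1)/(-16 - 5)) = 152*(22/(-21)) = 152*(22*(-1/21)) = 152*(-22/21) = -3344/21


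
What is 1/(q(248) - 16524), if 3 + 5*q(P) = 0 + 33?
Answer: -1/16518 ≈ -6.0540e-5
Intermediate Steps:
q(P) = 6 (q(P) = -⅗ + (0 + 33)/5 = -⅗ + (⅕)*33 = -⅗ + 33/5 = 6)
1/(q(248) - 16524) = 1/(6 - 16524) = 1/(-16518) = -1/16518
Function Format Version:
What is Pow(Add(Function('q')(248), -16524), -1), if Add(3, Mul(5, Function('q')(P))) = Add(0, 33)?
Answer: Rational(-1, 16518) ≈ -6.0540e-5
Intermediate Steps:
Function('q')(P) = 6 (Function('q')(P) = Add(Rational(-3, 5), Mul(Rational(1, 5), Add(0, 33))) = Add(Rational(-3, 5), Mul(Rational(1, 5), 33)) = Add(Rational(-3, 5), Rational(33, 5)) = 6)
Pow(Add(Function('q')(248), -16524), -1) = Pow(Add(6, -16524), -1) = Pow(-16518, -1) = Rational(-1, 16518)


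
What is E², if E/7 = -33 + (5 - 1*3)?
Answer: 47089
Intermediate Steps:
E = -217 (E = 7*(-33 + (5 - 1*3)) = 7*(-33 + (5 - 3)) = 7*(-33 + 2) = 7*(-31) = -217)
E² = (-217)² = 47089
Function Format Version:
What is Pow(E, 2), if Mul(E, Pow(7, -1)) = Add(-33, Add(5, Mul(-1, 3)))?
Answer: 47089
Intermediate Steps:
E = -217 (E = Mul(7, Add(-33, Add(5, Mul(-1, 3)))) = Mul(7, Add(-33, Add(5, -3))) = Mul(7, Add(-33, 2)) = Mul(7, -31) = -217)
Pow(E, 2) = Pow(-217, 2) = 47089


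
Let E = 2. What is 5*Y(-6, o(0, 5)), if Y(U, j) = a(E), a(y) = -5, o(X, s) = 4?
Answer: -25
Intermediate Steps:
Y(U, j) = -5
5*Y(-6, o(0, 5)) = 5*(-5) = -25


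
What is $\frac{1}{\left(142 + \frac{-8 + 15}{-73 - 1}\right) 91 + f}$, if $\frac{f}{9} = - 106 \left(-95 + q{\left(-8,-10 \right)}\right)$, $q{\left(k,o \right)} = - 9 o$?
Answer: $\frac{74}{1308571} \approx 5.655 \cdot 10^{-5}$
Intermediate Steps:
$f = 4770$ ($f = 9 \left(- 106 \left(-95 - -90\right)\right) = 9 \left(- 106 \left(-95 + 90\right)\right) = 9 \left(\left(-106\right) \left(-5\right)\right) = 9 \cdot 530 = 4770$)
$\frac{1}{\left(142 + \frac{-8 + 15}{-73 - 1}\right) 91 + f} = \frac{1}{\left(142 + \frac{-8 + 15}{-73 - 1}\right) 91 + 4770} = \frac{1}{\left(142 + \frac{7}{-74}\right) 91 + 4770} = \frac{1}{\left(142 + 7 \left(- \frac{1}{74}\right)\right) 91 + 4770} = \frac{1}{\left(142 - \frac{7}{74}\right) 91 + 4770} = \frac{1}{\frac{10501}{74} \cdot 91 + 4770} = \frac{1}{\frac{955591}{74} + 4770} = \frac{1}{\frac{1308571}{74}} = \frac{74}{1308571}$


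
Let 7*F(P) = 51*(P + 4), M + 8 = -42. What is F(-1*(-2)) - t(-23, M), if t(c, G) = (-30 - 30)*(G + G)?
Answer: -41694/7 ≈ -5956.3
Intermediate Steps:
M = -50 (M = -8 - 42 = -50)
t(c, G) = -120*G
F(P) = 204/7 + 51*P/7 (F(P) = (51*(P + 4))/7 = (51*(4 + P))/7 = (204 + 51*P)/7 = 204/7 + 51*P/7)
F(-1*(-2)) - t(-23, M) = (204/7 + 51*(-1*(-2))/7) - (-120)*(-50) = (204/7 + (51/7)*2) - 1*6000 = (204/7 + 102/7) - 6000 = 306/7 - 6000 = -41694/7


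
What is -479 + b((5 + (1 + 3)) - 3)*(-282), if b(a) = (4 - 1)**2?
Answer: -3017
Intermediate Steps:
b(a) = 9 (b(a) = 3**2 = 9)
-479 + b((5 + (1 + 3)) - 3)*(-282) = -479 + 9*(-282) = -479 - 2538 = -3017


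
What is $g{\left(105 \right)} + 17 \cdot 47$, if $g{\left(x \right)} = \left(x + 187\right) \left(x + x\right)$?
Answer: $62119$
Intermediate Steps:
$g{\left(x \right)} = 2 x \left(187 + x\right)$ ($g{\left(x \right)} = \left(187 + x\right) 2 x = 2 x \left(187 + x\right)$)
$g{\left(105 \right)} + 17 \cdot 47 = 2 \cdot 105 \left(187 + 105\right) + 17 \cdot 47 = 2 \cdot 105 \cdot 292 + 799 = 61320 + 799 = 62119$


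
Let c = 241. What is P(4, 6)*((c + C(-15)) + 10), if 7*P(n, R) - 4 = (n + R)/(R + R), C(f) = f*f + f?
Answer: 13369/42 ≈ 318.31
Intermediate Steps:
C(f) = f + f² (C(f) = f² + f = f + f²)
P(n, R) = 4/7 + (R + n)/(14*R) (P(n, R) = 4/7 + ((n + R)/(R + R))/7 = 4/7 + ((R + n)/((2*R)))/7 = 4/7 + ((R + n)*(1/(2*R)))/7 = 4/7 + ((R + n)/(2*R))/7 = 4/7 + (R + n)/(14*R))
P(4, 6)*((c + C(-15)) + 10) = ((1/14)*(4 + 9*6)/6)*((241 - 15*(1 - 15)) + 10) = ((1/14)*(⅙)*(4 + 54))*((241 - 15*(-14)) + 10) = ((1/14)*(⅙)*58)*((241 + 210) + 10) = 29*(451 + 10)/42 = (29/42)*461 = 13369/42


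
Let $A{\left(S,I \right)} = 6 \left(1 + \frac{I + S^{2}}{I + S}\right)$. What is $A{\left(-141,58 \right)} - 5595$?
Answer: $- \frac{583521}{83} \approx -7030.4$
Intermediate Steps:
$A{\left(S,I \right)} = 6 + \frac{6 \left(I + S^{2}\right)}{I + S}$ ($A{\left(S,I \right)} = 6 \left(1 + \frac{I + S^{2}}{I + S}\right) = 6 + \frac{6 \left(I + S^{2}\right)}{I + S}$)
$A{\left(-141,58 \right)} - 5595 = \frac{6 \left(-141 + \left(-141\right)^{2} + 2 \cdot 58\right)}{58 - 141} - 5595 = \frac{6 \left(-141 + 19881 + 116\right)}{-83} - 5595 = 6 \left(- \frac{1}{83}\right) 19856 - 5595 = - \frac{119136}{83} - 5595 = - \frac{583521}{83}$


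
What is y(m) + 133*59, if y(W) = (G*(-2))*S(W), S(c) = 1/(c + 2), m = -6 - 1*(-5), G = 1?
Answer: 7845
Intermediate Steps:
m = -1 (m = -6 + 5 = -1)
S(c) = 1/(2 + c)
y(W) = -2/(2 + W) (y(W) = (1*(-2))/(2 + W) = -2/(2 + W))
y(m) + 133*59 = -2/(2 - 1) + 133*59 = -2/1 + 7847 = -2*1 + 7847 = -2 + 7847 = 7845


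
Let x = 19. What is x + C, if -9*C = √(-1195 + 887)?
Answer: 19 - 2*I*√77/9 ≈ 19.0 - 1.95*I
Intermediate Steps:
C = -2*I*√77/9 (C = -√(-1195 + 887)/9 = -2*I*√77/9 ≈ -1.95*I)
x + C = 19 - 2*I*√77/9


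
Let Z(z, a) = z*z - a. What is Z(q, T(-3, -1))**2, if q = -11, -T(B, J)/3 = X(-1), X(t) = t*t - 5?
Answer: 11881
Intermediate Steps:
X(t) = -5 + t**2 (X(t) = t**2 - 5 = -5 + t**2)
T(B, J) = 12 (T(B, J) = -3*(-5 + (-1)**2) = -3*(-5 + 1) = -3*(-4) = 12)
Z(z, a) = z**2 - a
Z(q, T(-3, -1))**2 = ((-11)**2 - 1*12)**2 = (121 - 12)**2 = 109**2 = 11881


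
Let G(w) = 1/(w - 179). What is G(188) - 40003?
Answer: -360026/9 ≈ -40003.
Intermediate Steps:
G(w) = 1/(-179 + w)
G(188) - 40003 = 1/(-179 + 188) - 40003 = 1/9 - 40003 = ⅑ - 40003 = -360026/9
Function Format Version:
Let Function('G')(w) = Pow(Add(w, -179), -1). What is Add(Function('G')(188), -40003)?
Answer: Rational(-360026, 9) ≈ -40003.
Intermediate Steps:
Function('G')(w) = Pow(Add(-179, w), -1)
Add(Function('G')(188), -40003) = Add(Pow(Add(-179, 188), -1), -40003) = Add(Pow(9, -1), -40003) = Add(Rational(1, 9), -40003) = Rational(-360026, 9)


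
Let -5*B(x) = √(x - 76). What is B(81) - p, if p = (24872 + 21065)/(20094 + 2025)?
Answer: -45937/22119 - √5/5 ≈ -2.5240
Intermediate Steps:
B(x) = -√(-76 + x)/5 (B(x) = -√(x - 76)/5 = -√(-76 + x)/5)
p = 45937/22119 ≈ 2.0768
B(81) - p = -√(-76 + 81)/5 - 1*45937/22119 = -√5/5 - 45937/22119 = -45937/22119 - √5/5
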